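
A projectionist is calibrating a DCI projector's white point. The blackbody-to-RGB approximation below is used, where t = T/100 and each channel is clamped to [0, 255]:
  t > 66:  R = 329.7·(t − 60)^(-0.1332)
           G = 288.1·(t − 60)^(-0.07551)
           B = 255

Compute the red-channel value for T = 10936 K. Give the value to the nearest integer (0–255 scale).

t = 10936/100 = 109.36; the t > 66 branch applies.
R = 329.7·(109.36 − 60)^(-0.1332) = 329.7·49.36^(-0.1332) = 329.7·0.59490 = 196.138.
Rounded: 196.

196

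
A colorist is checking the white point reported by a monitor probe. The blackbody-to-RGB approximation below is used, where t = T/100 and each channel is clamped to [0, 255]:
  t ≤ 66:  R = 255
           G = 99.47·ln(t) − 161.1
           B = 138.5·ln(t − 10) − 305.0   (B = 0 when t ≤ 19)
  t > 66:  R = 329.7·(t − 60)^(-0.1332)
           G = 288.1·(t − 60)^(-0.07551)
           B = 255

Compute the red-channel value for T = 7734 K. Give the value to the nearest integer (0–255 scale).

t = 7734/100 = 77.34; the t > 66 branch applies.
R = 329.7·(77.34 − 60)^(-0.1332) = 329.7·17.34^(-0.1332) = 329.7·0.68385 = 225.464.
Rounded: 225.

225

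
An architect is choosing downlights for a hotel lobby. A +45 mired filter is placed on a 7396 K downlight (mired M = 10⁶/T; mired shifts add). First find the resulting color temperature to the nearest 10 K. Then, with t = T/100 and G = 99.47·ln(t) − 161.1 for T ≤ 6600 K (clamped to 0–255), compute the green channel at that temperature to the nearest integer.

M_in = 10⁶/7396 = 135.21; M_out = 135.21 + (+45) = 180.21.
T_out = 10⁶/180.21 = 5549.1 K → 5550 K; t = 55.5.
G = 99.47·ln 55.5 − 161.1 = 99.47·4.0164 − 161.1 = 238.410.
Rounded: 238.

238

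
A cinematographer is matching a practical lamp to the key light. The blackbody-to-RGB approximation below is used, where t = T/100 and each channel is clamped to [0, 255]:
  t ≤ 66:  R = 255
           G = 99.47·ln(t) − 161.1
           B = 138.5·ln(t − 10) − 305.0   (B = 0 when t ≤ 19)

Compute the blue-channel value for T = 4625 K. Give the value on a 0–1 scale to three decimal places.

t = 4625/100 = 46.25; the t ≤ 66 branch applies.
B = 138.5·ln(46.25 − 10) − 305.0 = 138.5·ln 36.25 − 305.0 = 138.5·3.5904 − 305.0 = 192.276.
On a 0–1 scale: 192.276/255 = 0.7540 → 0.754.

0.754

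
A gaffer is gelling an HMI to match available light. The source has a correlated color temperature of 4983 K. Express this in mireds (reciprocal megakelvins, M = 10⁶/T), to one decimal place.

200.7 mireds

M = 10⁶ / 4983 = 200.682 → 200.7 mireds.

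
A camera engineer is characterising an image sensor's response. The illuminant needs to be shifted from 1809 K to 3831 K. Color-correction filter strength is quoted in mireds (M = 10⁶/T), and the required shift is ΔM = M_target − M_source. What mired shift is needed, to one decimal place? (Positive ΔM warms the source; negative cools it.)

M_source = 10⁶/1809 = 552.792; M_target = 10⁶/3831 = 261.028.
ΔM = 261.028 − 552.792 = -291.763 → -291.8 mireds, a cooling shift.

-291.8 mireds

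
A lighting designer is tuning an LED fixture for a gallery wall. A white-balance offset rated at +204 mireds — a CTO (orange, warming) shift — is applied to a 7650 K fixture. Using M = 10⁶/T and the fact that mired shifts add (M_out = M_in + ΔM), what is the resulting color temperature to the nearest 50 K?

M_in = 10⁶/7650 = 130.72 mireds.
M_out = 130.72 + (+204) = 334.72 mireds.
T_out = 10⁶/334.72 = 2987.6 K → 3000 K.

3000 K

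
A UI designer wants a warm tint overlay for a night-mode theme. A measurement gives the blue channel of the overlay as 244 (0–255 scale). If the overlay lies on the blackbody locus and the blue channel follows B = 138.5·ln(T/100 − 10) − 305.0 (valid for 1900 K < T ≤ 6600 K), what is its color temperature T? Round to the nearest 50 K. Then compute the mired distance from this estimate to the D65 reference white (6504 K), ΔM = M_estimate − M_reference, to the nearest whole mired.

ln(t − 10) = (244 + 305.0) / 138.5 = 3.9639.
t − 10 = e^3.9639 = 52.662, so t = 62.662.
T = 100·t = 6266 K → 6250 K to the nearest 50 K.
M_estimate = 10⁶/6250 = 160.00; M_reference = 10⁶/6504 = 153.75.
ΔM = 160.00 − 153.75 = 6.25 → +6 mireds.

+6 mireds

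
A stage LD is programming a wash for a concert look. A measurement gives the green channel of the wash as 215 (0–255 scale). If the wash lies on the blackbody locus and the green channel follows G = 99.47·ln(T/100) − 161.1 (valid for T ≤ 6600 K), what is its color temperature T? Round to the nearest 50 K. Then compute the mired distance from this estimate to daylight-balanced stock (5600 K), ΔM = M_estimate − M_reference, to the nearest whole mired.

+49 mireds

ln t = (215 + 161.1) / 99.47 = 3.7810.
t = e^3.7810 = 43.862.
T = 100·t = 4386 K → 4400 K to the nearest 50 K.
M_estimate = 10⁶/4400 = 227.27; M_reference = 10⁶/5600 = 178.57.
ΔM = 227.27 − 178.57 = 48.70 → +49 mireds.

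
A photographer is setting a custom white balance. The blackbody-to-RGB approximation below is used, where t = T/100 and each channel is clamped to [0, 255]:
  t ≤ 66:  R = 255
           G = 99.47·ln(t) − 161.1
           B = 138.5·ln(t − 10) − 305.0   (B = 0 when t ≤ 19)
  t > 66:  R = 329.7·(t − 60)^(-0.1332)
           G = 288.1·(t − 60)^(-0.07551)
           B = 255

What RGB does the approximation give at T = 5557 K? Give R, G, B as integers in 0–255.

R=255, G=239, B=224

t = 5557/100 = 55.57; the t ≤ 66 branch applies.
R = 255 by definition for t ≤ 66.
G = 99.47·ln 55.57 − 161.1 = 99.47·4.0176 − 161.1 = 238.535.
B = 138.5·ln(55.57 − 10) − 305.0 = 138.5·ln 45.57 − 305.0 = 138.5·3.8192 − 305.0 = 223.966.
Rounded: (255, 239, 224).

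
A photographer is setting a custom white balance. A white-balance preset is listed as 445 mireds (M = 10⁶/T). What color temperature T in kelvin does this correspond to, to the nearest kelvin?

T = 10⁶ / 445 = 2247.19 K → 2247 K.

2247 K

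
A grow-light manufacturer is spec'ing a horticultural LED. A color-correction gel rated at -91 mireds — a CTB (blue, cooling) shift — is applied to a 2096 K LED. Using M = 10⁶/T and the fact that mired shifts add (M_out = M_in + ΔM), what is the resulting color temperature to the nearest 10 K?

M_in = 10⁶/2096 = 477.10 mireds.
M_out = 477.10 + (-91) = 386.10 mireds.
T_out = 10⁶/386.10 = 2590.0 K → 2590 K.

2590 K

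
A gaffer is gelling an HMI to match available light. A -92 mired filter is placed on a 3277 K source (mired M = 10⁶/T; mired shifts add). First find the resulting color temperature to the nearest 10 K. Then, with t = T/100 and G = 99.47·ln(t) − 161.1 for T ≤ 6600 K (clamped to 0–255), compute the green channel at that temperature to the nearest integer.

222

M_in = 10⁶/3277 = 305.16; M_out = 305.16 + (-92) = 213.16.
T_out = 10⁶/213.16 = 4691.4 K → 4690 K; t = 46.9.
G = 99.47·ln 46.9 − 161.1 = 99.47·3.8480 − 161.1 = 221.662.
Rounded: 222.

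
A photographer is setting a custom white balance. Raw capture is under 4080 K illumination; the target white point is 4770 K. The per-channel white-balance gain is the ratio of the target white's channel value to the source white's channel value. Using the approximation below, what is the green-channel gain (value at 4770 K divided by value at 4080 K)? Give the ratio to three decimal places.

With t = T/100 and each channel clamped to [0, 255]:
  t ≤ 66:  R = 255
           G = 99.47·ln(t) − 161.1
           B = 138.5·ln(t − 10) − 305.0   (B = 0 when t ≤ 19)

1.075

At 4080 K (t = 40.8):
  G = 99.47·ln 40.8 − 161.1 = 99.47·3.7087 − 161.1 = 207.803.
At 4770 K (t = 47.7):
  G = 99.47·ln 47.7 − 161.1 = 99.47·3.8649 − 161.1 = 223.345.
Gain = 223.345 / 207.803 = 1.0748 → 1.075.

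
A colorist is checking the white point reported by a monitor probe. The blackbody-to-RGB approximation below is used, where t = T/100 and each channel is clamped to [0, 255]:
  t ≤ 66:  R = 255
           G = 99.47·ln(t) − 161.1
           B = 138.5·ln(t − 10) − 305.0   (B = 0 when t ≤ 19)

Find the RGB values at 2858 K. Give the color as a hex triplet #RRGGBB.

t = 2858/100 = 28.58; the t ≤ 66 branch applies.
R = 255 by definition for t ≤ 66.
G = 99.47·ln 28.58 − 161.1 = 99.47·3.3527 − 161.1 = 172.394.
B = 138.5·ln(28.58 − 10) − 305.0 = 138.5·ln 18.58 − 305.0 = 138.5·2.9221 − 305.0 = 99.709.
Rounded: (255, 172, 100).
In hex: #FFAC64.

#FFAC64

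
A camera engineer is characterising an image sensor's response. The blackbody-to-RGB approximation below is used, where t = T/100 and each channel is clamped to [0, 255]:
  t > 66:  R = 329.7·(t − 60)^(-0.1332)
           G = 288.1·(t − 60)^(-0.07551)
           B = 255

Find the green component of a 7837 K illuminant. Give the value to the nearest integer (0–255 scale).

t = 7837/100 = 78.37; the t > 66 branch applies.
G = 288.1·(78.37 − 60)^(-0.07551) = 288.1·18.37^(-0.07551) = 288.1·0.80269 = 231.255.
Rounded: 231.

231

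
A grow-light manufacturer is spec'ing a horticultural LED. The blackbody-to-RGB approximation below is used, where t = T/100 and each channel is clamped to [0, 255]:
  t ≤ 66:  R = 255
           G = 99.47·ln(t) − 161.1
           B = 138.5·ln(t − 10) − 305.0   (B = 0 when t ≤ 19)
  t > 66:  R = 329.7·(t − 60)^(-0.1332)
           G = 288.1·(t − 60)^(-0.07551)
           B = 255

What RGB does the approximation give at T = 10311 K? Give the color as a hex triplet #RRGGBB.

#C8D9FF

t = 10311/100 = 103.11; the t > 66 branch applies.
R = 329.7·(103.11 − 60)^(-0.1332) = 329.7·43.11^(-0.1332) = 329.7·0.60572 = 199.707.
G = 288.1·(103.11 − 60)^(-0.07551) = 288.1·43.11^(-0.07551) = 288.1·0.75262 = 216.828.
B = 255 by definition for t > 66.
Rounded: (200, 217, 255).
In hex: #C8D9FF.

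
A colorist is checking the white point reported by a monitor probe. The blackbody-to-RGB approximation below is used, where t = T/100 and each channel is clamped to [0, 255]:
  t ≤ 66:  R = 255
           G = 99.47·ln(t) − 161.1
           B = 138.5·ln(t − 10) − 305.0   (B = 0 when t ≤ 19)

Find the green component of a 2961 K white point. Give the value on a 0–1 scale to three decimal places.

0.690

t = 2961/100 = 29.61; the t ≤ 66 branch applies.
G = 99.47·ln 29.61 − 161.1 = 99.47·3.3881 − 161.1 = 175.916.
On a 0–1 scale: 175.916/255 = 0.6899 → 0.690.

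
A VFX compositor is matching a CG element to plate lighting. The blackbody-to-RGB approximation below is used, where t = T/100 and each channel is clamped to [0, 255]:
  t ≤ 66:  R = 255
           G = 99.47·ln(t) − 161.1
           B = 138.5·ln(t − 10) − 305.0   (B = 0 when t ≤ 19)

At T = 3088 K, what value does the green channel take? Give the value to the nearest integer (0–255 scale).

t = 3088/100 = 30.88; the t ≤ 66 branch applies.
G = 99.47·ln 30.88 − 161.1 = 99.47·3.4301 − 161.1 = 180.093.
Rounded: 180.

180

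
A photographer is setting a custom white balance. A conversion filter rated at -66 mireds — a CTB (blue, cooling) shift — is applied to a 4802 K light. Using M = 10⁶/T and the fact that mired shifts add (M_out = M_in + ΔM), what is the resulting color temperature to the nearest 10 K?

7030 K

M_in = 10⁶/4802 = 208.25 mireds.
M_out = 208.25 + (-66) = 142.25 mireds.
T_out = 10⁶/142.25 = 7030.0 K → 7030 K.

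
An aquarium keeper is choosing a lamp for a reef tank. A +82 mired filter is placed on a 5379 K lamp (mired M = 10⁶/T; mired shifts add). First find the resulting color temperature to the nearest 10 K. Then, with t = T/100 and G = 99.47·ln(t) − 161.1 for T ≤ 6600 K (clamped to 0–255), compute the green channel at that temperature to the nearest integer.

M_in = 10⁶/5379 = 185.91; M_out = 185.91 + (+82) = 267.91.
T_out = 10⁶/267.91 = 3732.6 K → 3730 K; t = 37.3.
G = 99.47·ln 37.3 − 161.1 = 99.47·3.6190 − 161.1 = 198.881.
Rounded: 199.

199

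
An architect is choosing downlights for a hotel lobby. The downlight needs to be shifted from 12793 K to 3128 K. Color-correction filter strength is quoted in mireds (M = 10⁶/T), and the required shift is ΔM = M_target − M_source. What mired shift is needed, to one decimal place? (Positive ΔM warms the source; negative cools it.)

+241.5 mireds

M_source = 10⁶/12793 = 78.168; M_target = 10⁶/3128 = 319.693.
ΔM = 319.693 − 78.168 = 241.525 → +241.5 mireds, a warming shift.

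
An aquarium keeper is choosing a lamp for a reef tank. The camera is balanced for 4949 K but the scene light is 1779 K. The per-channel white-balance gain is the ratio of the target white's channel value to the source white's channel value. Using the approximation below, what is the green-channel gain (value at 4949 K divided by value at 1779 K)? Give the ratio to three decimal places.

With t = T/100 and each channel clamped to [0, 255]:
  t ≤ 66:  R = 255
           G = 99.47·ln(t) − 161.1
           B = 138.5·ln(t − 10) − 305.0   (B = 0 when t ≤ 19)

At 1779 K (t = 17.79):
  G = 99.47·ln 17.79 − 161.1 = 99.47·2.8786 − 161.1 = 125.238.
At 4949 K (t = 49.49):
  G = 99.47·ln 49.49 − 161.1 = 99.47·3.9018 − 161.1 = 227.009.
Gain = 227.009 / 125.238 = 1.8126 → 1.813.

1.813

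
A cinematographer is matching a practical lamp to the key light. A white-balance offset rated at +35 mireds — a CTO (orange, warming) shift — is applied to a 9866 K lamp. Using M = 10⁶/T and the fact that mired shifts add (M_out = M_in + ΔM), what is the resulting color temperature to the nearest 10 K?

M_in = 10⁶/9866 = 101.36 mireds.
M_out = 101.36 + (+35) = 136.36 mireds.
T_out = 10⁶/136.36 = 7333.6 K → 7330 K.

7330 K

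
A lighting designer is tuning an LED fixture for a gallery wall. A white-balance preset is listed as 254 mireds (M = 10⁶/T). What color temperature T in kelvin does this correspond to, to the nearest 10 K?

3940 K

T = 10⁶ / 254 = 3937.01 K → 3940 K.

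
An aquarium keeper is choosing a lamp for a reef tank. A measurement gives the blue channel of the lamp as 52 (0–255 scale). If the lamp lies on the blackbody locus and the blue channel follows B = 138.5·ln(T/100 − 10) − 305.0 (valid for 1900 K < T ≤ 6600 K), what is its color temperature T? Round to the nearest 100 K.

2300 K

ln(t − 10) = (52 + 305.0) / 138.5 = 2.5776.
t − 10 = e^2.5776 = 13.166, so t = 23.166.
T = 100·t = 2317 K → 2300 K to the nearest 100 K.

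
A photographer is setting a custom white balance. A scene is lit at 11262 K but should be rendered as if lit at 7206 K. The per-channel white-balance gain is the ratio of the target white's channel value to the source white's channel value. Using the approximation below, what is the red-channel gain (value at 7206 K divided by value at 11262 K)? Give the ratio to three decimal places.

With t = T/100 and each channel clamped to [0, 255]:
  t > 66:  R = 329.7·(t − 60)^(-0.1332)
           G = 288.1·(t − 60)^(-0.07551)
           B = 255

At 11262 K (t = 112.62):
  R = 329.7·(112.62 − 60)^(-0.1332) = 329.7·52.62^(-0.1332) = 329.7·0.58985 = 194.474.
At 7206 K (t = 72.06):
  R = 329.7·(72.06 − 60)^(-0.1332) = 329.7·12.06^(-0.1332) = 329.7·0.71774 = 236.637.
Gain = 236.637 / 194.474 = 1.2168 → 1.217.

1.217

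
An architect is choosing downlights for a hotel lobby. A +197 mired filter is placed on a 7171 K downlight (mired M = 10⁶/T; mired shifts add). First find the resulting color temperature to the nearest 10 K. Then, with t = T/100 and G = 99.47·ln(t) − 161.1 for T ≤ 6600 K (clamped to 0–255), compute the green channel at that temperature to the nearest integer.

M_in = 10⁶/7171 = 139.45; M_out = 139.45 + (+197) = 336.45.
T_out = 10⁶/336.45 = 2972.2 K → 2970 K; t = 29.7.
G = 99.47·ln 29.7 − 161.1 = 99.47·3.3911 − 161.1 = 176.217.
Rounded: 176.

176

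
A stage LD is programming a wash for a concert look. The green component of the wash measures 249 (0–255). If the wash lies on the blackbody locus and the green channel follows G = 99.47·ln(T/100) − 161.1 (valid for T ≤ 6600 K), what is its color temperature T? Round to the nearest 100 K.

6200 K

ln t = (249 + 161.1) / 99.47 = 4.1229.
t = e^4.1229 = 61.735.
T = 100·t = 6174 K → 6200 K to the nearest 100 K.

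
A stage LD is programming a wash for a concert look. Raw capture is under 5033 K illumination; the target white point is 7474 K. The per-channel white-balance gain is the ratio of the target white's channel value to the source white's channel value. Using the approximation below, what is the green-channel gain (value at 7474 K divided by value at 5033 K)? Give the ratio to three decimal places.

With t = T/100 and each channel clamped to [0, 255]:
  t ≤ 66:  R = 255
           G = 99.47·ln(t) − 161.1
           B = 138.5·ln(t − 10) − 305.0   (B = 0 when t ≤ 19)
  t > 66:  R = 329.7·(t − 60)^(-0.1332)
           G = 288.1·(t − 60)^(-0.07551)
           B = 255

1.028

At 5033 K (t = 50.33):
  G = 99.47·ln 50.33 − 161.1 = 99.47·3.9186 − 161.1 = 228.683.
At 7474 K (t = 74.74):
  G = 288.1·(74.74 − 60)^(-0.07551) = 288.1·14.74^(-0.07551) = 288.1·0.81614 = 235.131.
Gain = 235.131 / 228.683 = 1.0282 → 1.028.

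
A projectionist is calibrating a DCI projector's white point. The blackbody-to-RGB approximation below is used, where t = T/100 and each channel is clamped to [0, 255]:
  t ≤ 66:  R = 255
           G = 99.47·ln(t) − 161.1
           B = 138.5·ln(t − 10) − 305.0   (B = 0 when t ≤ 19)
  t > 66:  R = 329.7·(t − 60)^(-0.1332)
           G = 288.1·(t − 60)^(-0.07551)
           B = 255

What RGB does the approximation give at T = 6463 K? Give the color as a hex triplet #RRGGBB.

t = 6463/100 = 64.63; the t ≤ 66 branch applies.
R = 255 by definition for t ≤ 66.
G = 99.47·ln 64.63 − 161.1 = 99.47·4.1687 − 161.1 = 253.558.
B = 138.5·ln(64.63 − 10) − 305.0 = 138.5·ln 54.63 − 305.0 = 138.5·4.0006 − 305.0 = 249.081.
Rounded: (255, 254, 249).
In hex: #FFFEF9.

#FFFEF9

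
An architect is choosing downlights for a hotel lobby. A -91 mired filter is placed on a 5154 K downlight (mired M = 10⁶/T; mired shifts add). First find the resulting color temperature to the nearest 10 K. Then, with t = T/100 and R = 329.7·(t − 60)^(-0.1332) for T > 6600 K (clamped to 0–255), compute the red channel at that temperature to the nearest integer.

204

M_in = 10⁶/5154 = 194.02; M_out = 194.02 + (-91) = 103.02.
T_out = 10⁶/103.02 = 9706.5 K → 9710 K; t = 97.1.
R = 329.7·(97.1 − 60)^(-0.1332) = 329.7·37.1^(-0.1332) = 329.7·0.61796 = 203.741.
Rounded: 204.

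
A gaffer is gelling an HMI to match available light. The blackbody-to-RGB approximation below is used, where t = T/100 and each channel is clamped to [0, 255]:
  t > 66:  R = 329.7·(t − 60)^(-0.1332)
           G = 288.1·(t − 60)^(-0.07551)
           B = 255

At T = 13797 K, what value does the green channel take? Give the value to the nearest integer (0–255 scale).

207

t = 13797/100 = 137.97; the t > 66 branch applies.
G = 288.1·(137.97 − 60)^(-0.07551) = 288.1·77.97^(-0.07551) = 288.1·0.71968 = 207.340.
Rounded: 207.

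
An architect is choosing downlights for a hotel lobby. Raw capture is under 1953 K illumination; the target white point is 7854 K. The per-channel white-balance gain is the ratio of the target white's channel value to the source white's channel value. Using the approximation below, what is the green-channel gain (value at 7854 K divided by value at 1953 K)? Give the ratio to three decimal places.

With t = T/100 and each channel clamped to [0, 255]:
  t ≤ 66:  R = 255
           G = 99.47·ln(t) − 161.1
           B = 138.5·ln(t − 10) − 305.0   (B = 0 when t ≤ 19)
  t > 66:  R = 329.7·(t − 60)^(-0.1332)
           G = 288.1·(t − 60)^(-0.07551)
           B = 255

At 1953 K (t = 19.53):
  G = 99.47·ln 19.53 − 161.1 = 99.47·2.9720 − 161.1 = 134.520.
At 7854 K (t = 78.54):
  G = 288.1·(78.54 − 60)^(-0.07551) = 288.1·18.54^(-0.07551) = 288.1·0.80213 = 231.094.
Gain = 231.094 / 134.520 = 1.7179 → 1.718.

1.718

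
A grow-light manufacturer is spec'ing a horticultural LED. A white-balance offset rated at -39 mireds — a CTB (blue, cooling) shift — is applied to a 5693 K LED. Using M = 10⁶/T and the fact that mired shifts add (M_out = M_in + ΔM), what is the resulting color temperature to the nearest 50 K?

M_in = 10⁶/5693 = 175.65 mireds.
M_out = 175.65 + (-39) = 136.65 mireds.
T_out = 10⁶/136.65 = 7317.7 K → 7300 K.

7300 K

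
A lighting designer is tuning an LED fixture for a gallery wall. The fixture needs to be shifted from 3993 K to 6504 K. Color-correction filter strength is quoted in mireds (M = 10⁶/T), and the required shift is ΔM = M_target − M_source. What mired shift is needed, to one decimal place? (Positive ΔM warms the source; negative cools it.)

M_source = 10⁶/3993 = 250.438; M_target = 10⁶/6504 = 153.752.
ΔM = 153.752 − 250.438 = -96.687 → -96.7 mireds, a cooling shift.

-96.7 mireds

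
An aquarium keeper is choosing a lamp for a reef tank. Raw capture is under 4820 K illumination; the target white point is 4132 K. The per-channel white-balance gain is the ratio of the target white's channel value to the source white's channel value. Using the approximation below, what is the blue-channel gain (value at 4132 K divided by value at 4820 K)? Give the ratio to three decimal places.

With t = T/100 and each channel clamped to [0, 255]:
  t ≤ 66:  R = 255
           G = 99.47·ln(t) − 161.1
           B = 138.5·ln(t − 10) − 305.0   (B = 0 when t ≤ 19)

0.862

At 4820 K (t = 48.2):
  B = 138.5·ln(48.2 − 10) − 305.0 = 138.5·ln 38.2 − 305.0 = 138.5·3.6428 − 305.0 = 199.533.
At 4132 K (t = 41.32):
  B = 138.5·ln(41.32 − 10) − 305.0 = 138.5·ln 31.32 − 305.0 = 138.5·3.4443 − 305.0 = 172.030.
Gain = 172.030 / 199.533 = 0.8622 → 0.862.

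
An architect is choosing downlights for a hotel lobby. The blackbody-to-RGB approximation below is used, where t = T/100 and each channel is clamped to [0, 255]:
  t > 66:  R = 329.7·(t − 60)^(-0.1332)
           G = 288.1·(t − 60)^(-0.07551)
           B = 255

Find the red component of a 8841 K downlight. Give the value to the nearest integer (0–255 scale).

211

t = 8841/100 = 88.41; the t > 66 branch applies.
R = 329.7·(88.41 − 60)^(-0.1332) = 329.7·28.41^(-0.1332) = 329.7·0.64032 = 211.114.
Rounded: 211.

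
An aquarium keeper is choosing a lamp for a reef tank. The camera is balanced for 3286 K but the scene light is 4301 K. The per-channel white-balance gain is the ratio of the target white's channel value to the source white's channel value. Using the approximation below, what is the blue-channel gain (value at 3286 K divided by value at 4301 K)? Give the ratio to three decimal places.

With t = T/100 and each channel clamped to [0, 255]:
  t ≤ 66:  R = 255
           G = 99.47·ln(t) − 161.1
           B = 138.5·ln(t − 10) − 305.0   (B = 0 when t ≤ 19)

0.716

At 4301 K (t = 43.01):
  B = 138.5·ln(43.01 − 10) − 305.0 = 138.5·ln 33.01 − 305.0 = 138.5·3.4968 − 305.0 = 179.308.
At 3286 K (t = 32.86):
  B = 138.5·ln(32.86 − 10) − 305.0 = 138.5·ln 22.86 − 305.0 = 138.5·3.1294 − 305.0 = 128.420.
Gain = 128.420 / 179.308 = 0.7162 → 0.716.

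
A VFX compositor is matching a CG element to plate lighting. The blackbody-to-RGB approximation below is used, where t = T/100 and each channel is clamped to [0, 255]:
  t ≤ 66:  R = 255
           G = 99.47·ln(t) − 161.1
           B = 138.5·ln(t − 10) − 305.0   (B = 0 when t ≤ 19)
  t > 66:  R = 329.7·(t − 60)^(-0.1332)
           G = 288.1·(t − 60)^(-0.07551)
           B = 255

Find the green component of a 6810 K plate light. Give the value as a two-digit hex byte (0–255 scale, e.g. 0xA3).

t = 6810/100 = 68.1; the t > 66 branch applies.
G = 288.1·(68.1 − 60)^(-0.07551) = 288.1·8.1^(-0.07551) = 288.1·0.85389 = 246.005.
Rounded: 246; in hex, 0xF6.

0xF6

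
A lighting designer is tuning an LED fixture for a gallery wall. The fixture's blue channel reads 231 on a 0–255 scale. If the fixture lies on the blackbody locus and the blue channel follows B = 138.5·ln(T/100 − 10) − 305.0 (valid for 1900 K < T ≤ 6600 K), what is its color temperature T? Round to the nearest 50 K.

5800 K

ln(t − 10) = (231 + 305.0) / 138.5 = 3.8700.
t − 10 = e^3.8700 = 47.944, so t = 57.944.
T = 100·t = 5794 K → 5800 K to the nearest 50 K.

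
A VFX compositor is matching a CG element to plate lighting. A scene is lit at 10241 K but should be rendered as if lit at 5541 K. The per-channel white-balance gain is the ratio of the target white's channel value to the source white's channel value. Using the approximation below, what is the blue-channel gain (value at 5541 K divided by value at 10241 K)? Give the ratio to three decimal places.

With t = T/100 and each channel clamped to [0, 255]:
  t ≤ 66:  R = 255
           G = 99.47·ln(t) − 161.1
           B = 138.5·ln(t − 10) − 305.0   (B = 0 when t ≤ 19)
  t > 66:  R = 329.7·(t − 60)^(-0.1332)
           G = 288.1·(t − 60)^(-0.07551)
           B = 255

0.876

At 10241 K (t = 102.41):
  B = 255 by definition for t > 66.
At 5541 K (t = 55.41):
  B = 138.5·ln(55.41 − 10) − 305.0 = 138.5·ln 45.41 − 305.0 = 138.5·3.8157 − 305.0 = 223.479.
Gain = 223.479 / 255.000 = 0.8764 → 0.876.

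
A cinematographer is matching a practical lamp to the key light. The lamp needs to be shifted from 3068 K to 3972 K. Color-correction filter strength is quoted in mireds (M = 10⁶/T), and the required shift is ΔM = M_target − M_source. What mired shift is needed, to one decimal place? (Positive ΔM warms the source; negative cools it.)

-74.2 mireds

M_source = 10⁶/3068 = 325.945; M_target = 10⁶/3972 = 251.762.
ΔM = 251.762 − 325.945 = -74.183 → -74.2 mireds, a cooling shift.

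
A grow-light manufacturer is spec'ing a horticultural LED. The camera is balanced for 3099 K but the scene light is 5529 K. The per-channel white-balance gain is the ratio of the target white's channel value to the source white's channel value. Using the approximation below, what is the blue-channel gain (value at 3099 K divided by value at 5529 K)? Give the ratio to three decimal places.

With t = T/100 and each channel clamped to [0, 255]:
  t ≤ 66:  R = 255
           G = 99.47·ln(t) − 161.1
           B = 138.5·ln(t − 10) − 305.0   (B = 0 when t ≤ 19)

At 5529 K (t = 55.29):
  B = 138.5·ln(55.29 − 10) − 305.0 = 138.5·ln 45.29 − 305.0 = 138.5·3.8131 − 305.0 = 223.112.
At 3099 K (t = 30.99):
  B = 138.5·ln(30.99 − 10) − 305.0 = 138.5·ln 20.99 − 305.0 = 138.5·3.0440 − 305.0 = 116.600.
Gain = 116.600 / 223.112 = 0.5226 → 0.523.

0.523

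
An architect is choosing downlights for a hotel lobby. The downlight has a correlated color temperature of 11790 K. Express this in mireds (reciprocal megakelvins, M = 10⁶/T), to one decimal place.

M = 10⁶ / 11790 = 84.818 → 84.8 mireds.

84.8 mireds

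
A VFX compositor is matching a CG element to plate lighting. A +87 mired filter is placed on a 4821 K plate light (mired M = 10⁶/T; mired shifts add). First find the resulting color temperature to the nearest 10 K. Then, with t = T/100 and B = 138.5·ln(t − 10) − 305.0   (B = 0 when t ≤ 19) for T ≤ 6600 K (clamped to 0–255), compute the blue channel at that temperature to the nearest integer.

M_in = 10⁶/4821 = 207.43; M_out = 207.43 + (+87) = 294.43.
T_out = 10⁶/294.43 = 3396.4 K → 3400 K; t = 34.
B = 138.5·ln(34 − 10) − 305.0 = 138.5·ln 24 − 305.0 = 138.5·3.1781 − 305.0 = 135.160.
Rounded: 135.

135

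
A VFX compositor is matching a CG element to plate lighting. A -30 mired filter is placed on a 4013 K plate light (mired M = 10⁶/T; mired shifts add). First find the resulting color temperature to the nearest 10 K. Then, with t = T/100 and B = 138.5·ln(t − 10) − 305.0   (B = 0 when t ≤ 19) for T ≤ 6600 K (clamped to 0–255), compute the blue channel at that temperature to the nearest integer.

M_in = 10⁶/4013 = 249.19; M_out = 249.19 + (-30) = 219.19.
T_out = 10⁶/219.19 = 4562.2 K → 4560 K; t = 45.6.
B = 138.5·ln(45.6 − 10) − 305.0 = 138.5·ln 35.6 − 305.0 = 138.5·3.5723 − 305.0 = 189.770.
Rounded: 190.

190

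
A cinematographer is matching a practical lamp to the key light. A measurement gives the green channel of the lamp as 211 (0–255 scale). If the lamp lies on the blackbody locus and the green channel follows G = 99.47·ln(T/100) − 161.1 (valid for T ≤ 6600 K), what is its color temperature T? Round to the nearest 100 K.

ln t = (211 + 161.1) / 99.47 = 3.7408.
t = e^3.7408 = 42.133.
T = 100·t = 4213 K → 4200 K to the nearest 100 K.

4200 K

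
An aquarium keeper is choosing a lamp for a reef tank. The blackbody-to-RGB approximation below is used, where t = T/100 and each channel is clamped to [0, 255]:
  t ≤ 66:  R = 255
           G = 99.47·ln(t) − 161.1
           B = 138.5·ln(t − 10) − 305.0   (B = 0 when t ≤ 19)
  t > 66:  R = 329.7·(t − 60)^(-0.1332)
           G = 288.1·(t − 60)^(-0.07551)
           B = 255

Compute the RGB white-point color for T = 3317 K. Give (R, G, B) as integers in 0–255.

t = 3317/100 = 33.17; the t ≤ 66 branch applies.
R = 255 by definition for t ≤ 66.
G = 99.47·ln 33.17 − 161.1 = 99.47·3.5016 − 161.1 = 187.209.
B = 138.5·ln(33.17 − 10) − 305.0 = 138.5·ln 23.17 − 305.0 = 138.5·3.1429 − 305.0 = 130.286.
Rounded: (255, 187, 130).

(255, 187, 130)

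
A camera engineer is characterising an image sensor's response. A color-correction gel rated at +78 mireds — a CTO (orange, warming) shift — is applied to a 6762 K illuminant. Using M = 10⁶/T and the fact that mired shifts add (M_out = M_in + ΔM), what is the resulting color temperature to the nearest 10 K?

M_in = 10⁶/6762 = 147.89 mireds.
M_out = 147.89 + (+78) = 225.89 mireds.
T_out = 10⁶/225.89 = 4427.0 K → 4430 K.

4430 K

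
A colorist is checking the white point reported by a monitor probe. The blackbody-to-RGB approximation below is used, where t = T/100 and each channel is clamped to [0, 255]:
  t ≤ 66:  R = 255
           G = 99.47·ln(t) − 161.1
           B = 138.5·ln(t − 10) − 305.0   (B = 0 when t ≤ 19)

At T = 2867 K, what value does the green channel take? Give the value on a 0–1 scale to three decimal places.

0.677

t = 2867/100 = 28.67; the t ≤ 66 branch applies.
G = 99.47·ln 28.67 − 161.1 = 99.47·3.3559 − 161.1 = 172.707.
On a 0–1 scale: 172.707/255 = 0.6773 → 0.677.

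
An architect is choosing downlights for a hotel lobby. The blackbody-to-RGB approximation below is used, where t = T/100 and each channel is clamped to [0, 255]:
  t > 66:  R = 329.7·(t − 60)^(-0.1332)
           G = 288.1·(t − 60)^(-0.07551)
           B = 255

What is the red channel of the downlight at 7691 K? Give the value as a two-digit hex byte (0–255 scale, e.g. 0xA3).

0xE2

t = 7691/100 = 76.91; the t > 66 branch applies.
R = 329.7·(76.91 − 60)^(-0.1332) = 329.7·16.91^(-0.1332) = 329.7·0.68614 = 226.220.
Rounded: 226; in hex, 0xE2.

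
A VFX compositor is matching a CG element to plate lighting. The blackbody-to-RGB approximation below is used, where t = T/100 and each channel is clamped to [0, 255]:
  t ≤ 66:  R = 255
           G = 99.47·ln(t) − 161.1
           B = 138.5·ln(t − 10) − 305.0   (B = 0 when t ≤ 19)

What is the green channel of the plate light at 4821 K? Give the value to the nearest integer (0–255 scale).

t = 4821/100 = 48.21; the t ≤ 66 branch applies.
G = 99.47·ln 48.21 − 161.1 = 99.47·3.8756 − 161.1 = 224.403.
Rounded: 224.

224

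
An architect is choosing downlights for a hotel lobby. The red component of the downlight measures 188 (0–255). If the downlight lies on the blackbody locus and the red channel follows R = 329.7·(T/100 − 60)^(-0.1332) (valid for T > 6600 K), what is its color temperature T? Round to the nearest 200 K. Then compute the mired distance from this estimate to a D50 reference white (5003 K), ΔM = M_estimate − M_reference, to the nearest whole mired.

-122 mireds

(t − 60)^(-0.1332) = 188/329.7 = 0.57022.
t − 60 = 0.57022^(1/-0.1332) = 0.57022^(-7.508) = 67.848, so t = 127.848.
T = 100·t = 12785 K → 12800 K to the nearest 200 K.
M_estimate = 10⁶/12800 = 78.12; M_reference = 10⁶/5003 = 199.88.
ΔM = 78.12 − 199.88 = -121.76 → -122 mireds.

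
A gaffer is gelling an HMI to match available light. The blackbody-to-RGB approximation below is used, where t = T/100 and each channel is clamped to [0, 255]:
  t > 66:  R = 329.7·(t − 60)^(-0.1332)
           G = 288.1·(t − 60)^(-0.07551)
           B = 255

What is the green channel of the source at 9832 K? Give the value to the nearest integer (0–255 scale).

219

t = 9832/100 = 98.32; the t > 66 branch applies.
G = 288.1·(98.32 − 60)^(-0.07551) = 288.1·38.32^(-0.07551) = 288.1·0.75934 = 218.765.
Rounded: 219.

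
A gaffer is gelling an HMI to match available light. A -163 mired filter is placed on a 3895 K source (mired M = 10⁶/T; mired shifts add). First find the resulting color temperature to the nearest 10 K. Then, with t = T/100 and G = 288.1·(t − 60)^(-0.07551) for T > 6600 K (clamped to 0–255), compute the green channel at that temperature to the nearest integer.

M_in = 10⁶/3895 = 256.74; M_out = 256.74 + (-163) = 93.74.
T_out = 10⁶/93.74 = 10667.9 K → 10670 K; t = 106.7.
G = 288.1·(106.7 − 60)^(-0.07551) = 288.1·46.7^(-0.07551) = 288.1·0.74808 = 215.523.
Rounded: 216.

216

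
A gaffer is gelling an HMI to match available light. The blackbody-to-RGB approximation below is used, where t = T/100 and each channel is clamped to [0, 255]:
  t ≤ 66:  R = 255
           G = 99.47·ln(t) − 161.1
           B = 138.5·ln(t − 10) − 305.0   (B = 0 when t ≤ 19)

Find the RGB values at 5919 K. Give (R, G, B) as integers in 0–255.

(255, 245, 235)

t = 5919/100 = 59.19; the t ≤ 66 branch applies.
R = 255 by definition for t ≤ 66.
G = 99.47·ln 59.19 − 161.1 = 99.47·4.0808 − 161.1 = 244.812.
B = 138.5·ln(59.19 − 10) − 305.0 = 138.5·ln 49.19 − 305.0 = 138.5·3.8957 − 305.0 = 234.553.
Rounded: (255, 245, 235).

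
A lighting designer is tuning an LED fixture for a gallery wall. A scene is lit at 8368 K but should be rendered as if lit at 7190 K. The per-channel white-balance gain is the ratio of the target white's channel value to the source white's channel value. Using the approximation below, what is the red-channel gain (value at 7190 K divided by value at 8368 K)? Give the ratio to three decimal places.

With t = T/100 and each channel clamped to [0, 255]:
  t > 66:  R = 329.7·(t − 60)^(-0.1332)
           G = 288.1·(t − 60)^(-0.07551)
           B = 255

1.096

At 8368 K (t = 83.68):
  R = 329.7·(83.68 − 60)^(-0.1332) = 329.7·23.68^(-0.1332) = 329.7·0.65604 = 216.297.
At 7190 K (t = 71.9):
  R = 329.7·(71.9 − 60)^(-0.1332) = 329.7·11.9^(-0.1332) = 329.7·0.71901 = 237.059.
Gain = 237.059 / 216.297 = 1.0960 → 1.096.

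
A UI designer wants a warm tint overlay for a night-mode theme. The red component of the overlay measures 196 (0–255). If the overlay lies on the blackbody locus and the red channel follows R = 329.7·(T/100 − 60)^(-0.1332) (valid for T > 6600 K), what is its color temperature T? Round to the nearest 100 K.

(t − 60)^(-0.1332) = 196/329.7 = 0.59448.
t − 60 = 0.59448^(1/-0.1332) = 0.59448^(-7.508) = 49.621, so t = 109.621.
T = 100·t = 10962 K → 11000 K to the nearest 100 K.

11000 K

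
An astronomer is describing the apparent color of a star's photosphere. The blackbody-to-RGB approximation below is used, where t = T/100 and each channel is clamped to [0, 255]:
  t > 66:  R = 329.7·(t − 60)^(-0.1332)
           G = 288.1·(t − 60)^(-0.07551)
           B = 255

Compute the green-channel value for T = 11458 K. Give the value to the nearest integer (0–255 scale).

213

t = 11458/100 = 114.58; the t > 66 branch applies.
G = 288.1·(114.58 − 60)^(-0.07551) = 288.1·54.58^(-0.07551) = 288.1·0.73933 = 213.000.
Rounded: 213.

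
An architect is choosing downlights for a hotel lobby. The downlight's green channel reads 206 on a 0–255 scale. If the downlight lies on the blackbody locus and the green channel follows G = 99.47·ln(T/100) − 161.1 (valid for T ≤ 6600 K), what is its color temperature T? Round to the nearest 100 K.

ln t = (206 + 161.1) / 99.47 = 3.6906.
t = e^3.6906 = 40.067.
T = 100·t = 4007 K → 4000 K to the nearest 100 K.

4000 K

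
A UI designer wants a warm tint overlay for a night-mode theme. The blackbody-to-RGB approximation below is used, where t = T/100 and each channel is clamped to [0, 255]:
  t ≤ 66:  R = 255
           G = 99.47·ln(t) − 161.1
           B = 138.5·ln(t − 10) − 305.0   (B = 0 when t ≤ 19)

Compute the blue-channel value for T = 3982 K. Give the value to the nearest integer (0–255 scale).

165

t = 3982/100 = 39.82; the t ≤ 66 branch applies.
B = 138.5·ln(39.82 − 10) − 305.0 = 138.5·ln 29.82 − 305.0 = 138.5·3.3952 − 305.0 = 165.232.
Rounded: 165.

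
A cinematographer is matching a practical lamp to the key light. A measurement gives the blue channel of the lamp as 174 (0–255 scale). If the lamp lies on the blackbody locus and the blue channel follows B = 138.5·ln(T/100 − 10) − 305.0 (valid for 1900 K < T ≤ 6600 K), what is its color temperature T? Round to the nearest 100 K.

ln(t − 10) = (174 + 305.0) / 138.5 = 3.4585.
t − 10 = e^3.4585 = 31.769, so t = 41.769.
T = 100·t = 4177 K → 4200 K to the nearest 100 K.

4200 K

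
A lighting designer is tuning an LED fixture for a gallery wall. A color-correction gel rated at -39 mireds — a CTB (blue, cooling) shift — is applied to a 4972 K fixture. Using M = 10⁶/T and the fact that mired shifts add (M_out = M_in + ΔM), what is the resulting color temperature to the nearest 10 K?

M_in = 10⁶/4972 = 201.13 mireds.
M_out = 201.13 + (-39) = 162.13 mireds.
T_out = 10⁶/162.13 = 6168.0 K → 6170 K.

6170 K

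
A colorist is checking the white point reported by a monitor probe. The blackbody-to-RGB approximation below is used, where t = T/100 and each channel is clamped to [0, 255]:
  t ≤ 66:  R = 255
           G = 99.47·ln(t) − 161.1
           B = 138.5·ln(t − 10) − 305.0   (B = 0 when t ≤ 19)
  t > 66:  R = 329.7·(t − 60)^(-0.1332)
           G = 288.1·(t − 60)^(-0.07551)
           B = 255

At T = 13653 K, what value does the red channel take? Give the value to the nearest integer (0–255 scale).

t = 13653/100 = 136.53; the t > 66 branch applies.
R = 329.7·(136.53 − 60)^(-0.1332) = 329.7·76.53^(-0.1332) = 329.7·0.56114 = 185.009.
Rounded: 185.

185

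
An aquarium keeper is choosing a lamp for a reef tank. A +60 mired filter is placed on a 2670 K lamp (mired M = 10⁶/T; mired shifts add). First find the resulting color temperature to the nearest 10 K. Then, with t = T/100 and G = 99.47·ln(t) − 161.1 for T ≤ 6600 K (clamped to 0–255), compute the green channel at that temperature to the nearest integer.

M_in = 10⁶/2670 = 374.53; M_out = 374.53 + (+60) = 434.53.
T_out = 10⁶/434.53 = 2301.3 K → 2300 K; t = 23.
G = 99.47·ln 23 − 161.1 = 99.47·3.1355 − 161.1 = 150.788.
Rounded: 151.

151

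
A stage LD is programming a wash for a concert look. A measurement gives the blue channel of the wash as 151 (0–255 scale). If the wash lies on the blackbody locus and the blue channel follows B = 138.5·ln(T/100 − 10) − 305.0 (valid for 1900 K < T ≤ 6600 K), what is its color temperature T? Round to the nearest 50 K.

ln(t − 10) = (151 + 305.0) / 138.5 = 3.2924.
t − 10 = e^3.2924 = 26.908, so t = 36.908.
T = 100·t = 3691 K → 3700 K to the nearest 50 K.

3700 K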